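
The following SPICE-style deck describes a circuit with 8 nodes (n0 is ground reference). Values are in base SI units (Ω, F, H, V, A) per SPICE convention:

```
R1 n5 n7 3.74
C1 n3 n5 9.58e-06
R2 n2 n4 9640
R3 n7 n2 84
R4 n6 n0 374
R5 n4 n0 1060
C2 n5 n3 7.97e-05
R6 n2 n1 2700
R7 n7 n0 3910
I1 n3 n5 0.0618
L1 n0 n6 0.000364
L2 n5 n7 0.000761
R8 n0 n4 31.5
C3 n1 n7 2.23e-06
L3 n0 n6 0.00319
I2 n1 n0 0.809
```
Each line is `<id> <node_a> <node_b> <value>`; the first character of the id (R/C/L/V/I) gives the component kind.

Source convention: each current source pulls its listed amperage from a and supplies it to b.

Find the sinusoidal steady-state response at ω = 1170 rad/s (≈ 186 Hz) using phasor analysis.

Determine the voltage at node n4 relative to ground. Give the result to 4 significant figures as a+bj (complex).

MNA unknowns: 7 node voltages V₁..V_7
R1: Y=0.2674+0.000j on G[5,7]
C1: Y=0.000+0.01121j on G[3,5]
R2: Y=0.0001037+0.000j on G[2,4]
R3: Y=0.01190+0.000j on G[7,2]
R4: Y=0.002674+0.000j on G[6,0]
R5: Y=0.0009434+0.000j on G[4,0]
C2: Y=0.000+0.09325j on G[5,3]
R6: Y=0.0003704+0.000j on G[2,1]
R7: Y=0.0002558+0.000j on G[7,0]
I1: z[3]−=0.0618, z[5]+=0.0618
L1: Y=0.000-2.348j on G[0,6]
L2: Y=0.000-1.123j on G[5,7]
R8: Y=0.03175+0.000j on G[0,4]
C3: Y=0.000+0.002609j on G[1,7]
L3: Y=0.000-0.2679j on G[0,6]
I2: z[1]−=0.809, z[0]+=0.809
solve → V1=-2299+299.1j, V2=-2240+6.443j, V3=-2258-2.013j, V4=-7.086+0.02038j, V5=-2258-2.605j, V6=0.000+0.000j, V7=-2258-2.605j

-7.086+0.02038j V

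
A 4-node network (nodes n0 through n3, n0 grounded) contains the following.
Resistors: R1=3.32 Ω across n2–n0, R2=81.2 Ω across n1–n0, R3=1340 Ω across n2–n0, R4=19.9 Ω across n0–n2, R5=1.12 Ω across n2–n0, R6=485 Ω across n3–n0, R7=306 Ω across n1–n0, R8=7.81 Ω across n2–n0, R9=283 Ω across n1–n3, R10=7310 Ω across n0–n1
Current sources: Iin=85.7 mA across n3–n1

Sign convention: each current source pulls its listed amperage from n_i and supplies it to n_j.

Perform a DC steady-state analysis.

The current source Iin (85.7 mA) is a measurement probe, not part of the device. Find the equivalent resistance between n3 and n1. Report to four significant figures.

Apply KCL at each of the 3 non-ground nodes and solve the resulting linear system.
Node n1: branches {R2, R7, R9, R10, Iin} → V_1 = 1.855
Node n2: branches {R1, R3, R4, R5, R8} → V_2 = 0.000
Node n3: branches {R6, R9, Iin} → V_3 = -14.14

R_eq = 186.7 Ω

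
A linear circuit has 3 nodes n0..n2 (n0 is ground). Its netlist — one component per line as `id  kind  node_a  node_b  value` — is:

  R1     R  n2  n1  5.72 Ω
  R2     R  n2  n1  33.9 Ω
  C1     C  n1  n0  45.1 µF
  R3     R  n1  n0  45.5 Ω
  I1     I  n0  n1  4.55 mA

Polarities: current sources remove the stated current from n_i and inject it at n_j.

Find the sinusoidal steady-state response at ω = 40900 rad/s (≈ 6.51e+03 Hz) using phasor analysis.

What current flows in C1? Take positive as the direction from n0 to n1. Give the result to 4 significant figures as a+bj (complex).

-0.004549-5.420e-05j A

Apply KCL at each of the 2 non-ground nodes and solve the resulting linear system.
Node n1: branches {R1, R2, C1, R3, I1} → V_1 = 2.939e-05-0.002466j
Node n2: branches {R1, R2} → V_2 = 2.939e-05-0.002466j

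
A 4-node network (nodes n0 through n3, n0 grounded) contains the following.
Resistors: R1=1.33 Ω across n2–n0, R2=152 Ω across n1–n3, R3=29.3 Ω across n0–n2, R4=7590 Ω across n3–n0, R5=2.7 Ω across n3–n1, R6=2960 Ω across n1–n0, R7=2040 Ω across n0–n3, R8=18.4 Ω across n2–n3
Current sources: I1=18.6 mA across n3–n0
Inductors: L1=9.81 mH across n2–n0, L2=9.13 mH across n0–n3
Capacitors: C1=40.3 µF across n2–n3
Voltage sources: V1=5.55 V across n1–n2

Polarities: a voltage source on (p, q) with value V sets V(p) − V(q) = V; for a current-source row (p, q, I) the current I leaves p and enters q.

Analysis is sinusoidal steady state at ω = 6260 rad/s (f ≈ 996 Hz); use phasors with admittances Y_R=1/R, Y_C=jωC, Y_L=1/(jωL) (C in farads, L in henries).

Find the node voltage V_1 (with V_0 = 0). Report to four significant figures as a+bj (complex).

5.562+0.08445j V

Element admittances at ω=6260 rad/s:
  Y(R1) = 0.7519+0.000j S between n2,n0
  Y(R2) = 0.006579+0.000j S between n1,n3
  Y(R3) = 0.03413+0.000j S between n0,n2
  I1: injects 0.0186 A into n0 (from n3)
  Y(R4) = 0.0001318+0.000j S between n3,n0
  Y(R5) = 0.3704+0.000j S between n3,n1
  Y(L1) = 0.000-0.01628j S between n2,n0
  Y(C1) = 0.000+0.2523j S between n2,n3
  Y(L2) = 0.000-0.01750j S between n0,n3
  Y(R6) = 0.0003378+0.000j S between n1,n0
  Y(R7) = 0.0004902+0.000j S between n0,n3
  Y(R8) = 0.05435+0.000j S between n2,n3
  V1: constraint V(n1)−V(n2) = 5.55
Assemble and solve the 4×4 MNA system:
  V(n1)=5.562+0.08445j  V(n2)=0.01218+0.08445j  V(n3)=3.715-1.928j
  i(V1)=-0.6980-0.7587j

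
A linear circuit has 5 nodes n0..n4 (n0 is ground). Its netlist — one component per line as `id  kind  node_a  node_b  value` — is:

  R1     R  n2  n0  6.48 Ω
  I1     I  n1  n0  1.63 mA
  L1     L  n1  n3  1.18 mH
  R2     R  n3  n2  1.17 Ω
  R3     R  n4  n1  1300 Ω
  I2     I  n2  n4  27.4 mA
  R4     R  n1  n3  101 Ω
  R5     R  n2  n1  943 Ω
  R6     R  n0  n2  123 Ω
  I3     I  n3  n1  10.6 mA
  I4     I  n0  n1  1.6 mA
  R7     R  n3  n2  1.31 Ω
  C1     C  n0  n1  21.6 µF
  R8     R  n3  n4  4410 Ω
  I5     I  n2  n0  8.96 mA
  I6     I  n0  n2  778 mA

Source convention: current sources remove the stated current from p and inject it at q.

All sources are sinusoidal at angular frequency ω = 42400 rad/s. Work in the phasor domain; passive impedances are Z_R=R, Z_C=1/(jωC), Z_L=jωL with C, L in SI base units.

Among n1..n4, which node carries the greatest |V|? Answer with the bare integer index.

Apply KCL at each of the 4 non-ground nodes and solve the resulting linear system.
Node n1: branches {I1, L1, R3, R4, R5, I3, I4, C1} → V_1 = -0.08456-0.09964j
Node n2: branches {R1, R2, I2, R5, R6, R7, I5, I6} → V_2 = 4.172+0.4767j
Node n3: branches {L1, R2, R4, I3, R7, R8} → V_3 = 4.135+0.5249j
Node n4: branches {R3, I2, R8} → V_4 = 28.39+0.04256j

4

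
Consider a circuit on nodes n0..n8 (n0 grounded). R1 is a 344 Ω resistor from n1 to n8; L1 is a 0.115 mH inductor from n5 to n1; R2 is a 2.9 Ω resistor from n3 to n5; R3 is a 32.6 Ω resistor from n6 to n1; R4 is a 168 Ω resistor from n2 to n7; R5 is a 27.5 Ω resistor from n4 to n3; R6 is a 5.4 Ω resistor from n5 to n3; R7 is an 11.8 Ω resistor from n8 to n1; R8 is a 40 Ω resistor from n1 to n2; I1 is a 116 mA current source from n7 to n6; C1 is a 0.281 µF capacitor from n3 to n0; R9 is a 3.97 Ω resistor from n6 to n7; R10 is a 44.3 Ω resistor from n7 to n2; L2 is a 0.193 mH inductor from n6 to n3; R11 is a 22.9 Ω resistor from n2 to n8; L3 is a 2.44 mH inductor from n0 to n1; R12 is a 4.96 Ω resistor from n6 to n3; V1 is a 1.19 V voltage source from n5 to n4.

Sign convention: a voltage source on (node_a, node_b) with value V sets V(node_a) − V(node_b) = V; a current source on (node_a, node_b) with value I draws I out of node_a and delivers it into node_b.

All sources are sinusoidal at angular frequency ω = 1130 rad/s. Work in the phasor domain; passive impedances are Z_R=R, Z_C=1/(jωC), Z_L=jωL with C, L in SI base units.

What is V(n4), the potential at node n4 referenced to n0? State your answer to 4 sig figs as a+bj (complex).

Apply KCL at each of the 8 non-ground nodes and solve the resulting linear system.
Node n1: branches {R1, L1, R3, R7, R8, L3} → V_1 = -5.028e-05+9.951e-07j
Node n2: branches {R4, R8, R10, R11} → V_2 = -0.1664+0.001118j
Node n3: branches {R2, R5, R6, C1, L2, R12} → V_3 = -0.05743+0.001137j
Node n4: branches {R5, V1} → V_4 = -1.190+0.001399j
Node n5: branches {L1, R2, R6, V1} → V_5 = -3.094e-05+0.001399j
Node n6: branches {R3, I1, R9, L2, R12} → V_6 = -0.05729+0.003477j
Node n7: branches {R4, I1, R9, R10} → V_7 = -0.4821+0.003237j
Node n8: branches {R1, R7, R11} → V_8 = -0.05535+0.0003723j
Source currents: i(V1)=-0.04119+9.558e-06j

-1.190+0.001399j V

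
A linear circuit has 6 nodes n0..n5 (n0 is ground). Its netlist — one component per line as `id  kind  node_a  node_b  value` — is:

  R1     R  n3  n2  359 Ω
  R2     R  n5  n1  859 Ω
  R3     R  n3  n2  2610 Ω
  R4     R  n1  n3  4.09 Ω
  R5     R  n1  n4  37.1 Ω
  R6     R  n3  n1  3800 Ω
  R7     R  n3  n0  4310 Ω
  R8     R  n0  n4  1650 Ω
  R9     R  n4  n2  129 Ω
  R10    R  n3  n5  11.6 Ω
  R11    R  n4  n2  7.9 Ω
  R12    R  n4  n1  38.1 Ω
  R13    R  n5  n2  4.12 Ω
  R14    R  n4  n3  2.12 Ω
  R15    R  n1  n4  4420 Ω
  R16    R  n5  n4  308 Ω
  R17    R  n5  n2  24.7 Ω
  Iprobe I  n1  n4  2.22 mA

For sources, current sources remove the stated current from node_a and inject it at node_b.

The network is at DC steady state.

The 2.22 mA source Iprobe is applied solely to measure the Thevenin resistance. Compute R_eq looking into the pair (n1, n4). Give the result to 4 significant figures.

Element admittances at DC:
  Y(R1) = 0.002786 S between n3,n2
  Y(R2) = 0.001164 S between n5,n1
  Y(R3) = 0.0003831 S between n3,n2
  Y(R4) = 0.2445 S between n1,n3
  Y(R5) = 0.02695 S between n1,n4
  Y(R6) = 0.0002632 S between n3,n1
  Y(R7) = 0.0002320 S between n3,n0
  Y(R8) = 0.0006061 S between n0,n4
  Y(R9) = 0.007752 S between n4,n2
  Y(R10) = 0.08621 S between n3,n5
  Y(R11) = 0.1266 S between n4,n2
  Y(R12) = 0.02625 S between n4,n1
  Y(R13) = 0.2427 S between n5,n2
  Y(R14) = 0.4717 S between n4,n3
  Y(R15) = 0.0002262 S between n1,n4
  Y(R16) = 0.003247 S between n5,n4
  Y(R17) = 0.04049 S between n5,n2
  Iprobe: injects 0.00222 A into n4 (from n1)
Assemble and solve the 5×5 MNA system:
  V(n1)=-0.009172  V(n2)=-0.0002221  V(n3)=-0.002340  V(n4)=0.0008957  V(n5)=-0.0007286

R_eq = 4.535 Ω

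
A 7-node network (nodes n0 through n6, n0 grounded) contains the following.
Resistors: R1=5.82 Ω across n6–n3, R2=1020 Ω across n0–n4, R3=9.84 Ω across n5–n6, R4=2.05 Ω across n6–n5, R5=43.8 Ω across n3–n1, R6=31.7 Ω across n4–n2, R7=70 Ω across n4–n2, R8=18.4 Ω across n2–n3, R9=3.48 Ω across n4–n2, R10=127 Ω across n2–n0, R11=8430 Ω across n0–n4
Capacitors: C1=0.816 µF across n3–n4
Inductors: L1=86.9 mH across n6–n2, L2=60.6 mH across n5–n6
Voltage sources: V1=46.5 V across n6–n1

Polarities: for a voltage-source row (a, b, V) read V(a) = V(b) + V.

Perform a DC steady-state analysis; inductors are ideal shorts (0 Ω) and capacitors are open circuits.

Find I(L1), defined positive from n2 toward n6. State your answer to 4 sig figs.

-0.2317 A

Apply KCL at each of the 6 non-ground nodes and solve the resulting linear system.
Node n1: branches {R5, V1} → V_1 = -46.50
Node n2: branches {R6, R7, L1, R8, R9, R10} → V_2 = 0.000
Node n3: branches {R1, C1, R5, R8} → V_3 = -4.264
Node n4: branches {R2, C1, R6, R7, R9, R11} → V_4 = 0.000
Node n5: branches {R3, R4, L2} → V_5 = 0.000
Node n6: branches {R1, R3, R4, L1, L2, V1} → V_6 = 0.000
Source currents: i(L1)=0.2317, i(L2)=0.000, i(V1)=-0.9643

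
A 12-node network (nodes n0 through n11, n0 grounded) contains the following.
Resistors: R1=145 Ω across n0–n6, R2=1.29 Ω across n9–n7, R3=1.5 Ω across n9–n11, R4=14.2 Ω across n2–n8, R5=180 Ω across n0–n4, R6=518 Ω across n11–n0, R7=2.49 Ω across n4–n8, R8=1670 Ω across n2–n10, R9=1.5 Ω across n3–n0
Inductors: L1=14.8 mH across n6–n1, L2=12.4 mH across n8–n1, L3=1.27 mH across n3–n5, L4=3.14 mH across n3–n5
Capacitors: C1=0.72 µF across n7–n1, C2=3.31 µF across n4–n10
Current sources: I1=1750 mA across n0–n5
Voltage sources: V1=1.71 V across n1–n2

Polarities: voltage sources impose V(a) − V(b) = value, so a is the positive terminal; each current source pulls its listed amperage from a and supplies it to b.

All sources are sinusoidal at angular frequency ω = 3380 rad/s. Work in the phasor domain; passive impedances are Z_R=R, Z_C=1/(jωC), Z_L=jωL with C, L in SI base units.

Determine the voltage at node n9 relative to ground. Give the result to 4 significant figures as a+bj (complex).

0.2472+0.4562j V

Apply KCL at each of the 11 non-ground nodes and solve the resulting linear system.
Node n1: branches {L1, L2, C1, V1} → V_1 = 0.6087+0.2618j
Node n2: branches {R4, R8, V1} → V_2 = -1.101+0.2618j
Node n3: branches {L3, L4, R9} → V_3 = 2.625+0.000j
Node n4: branches {R5, C2, R7} → V_4 = -0.8611-0.2155j
Node n5: branches {L3, I1, L4} → V_5 = 2.625+5.349j
Node n6: branches {R1, L1} → V_6 = 0.6247+0.04627j
Node n7: branches {R2, C1} → V_7 = 0.2479+0.4573j
Node n8: branches {L2, R4, R7} → V_8 = -0.8727-0.2192j
Node n9: branches {R2, R3} → V_9 = 0.2472+0.4562j
Node n10: branches {C2, R8} → V_10 = -0.8363-0.2013j
Node n11: branches {R3, R6} → V_11 = 0.2465+0.4549j
Source currents: i(V1)=-0.01626+0.03415j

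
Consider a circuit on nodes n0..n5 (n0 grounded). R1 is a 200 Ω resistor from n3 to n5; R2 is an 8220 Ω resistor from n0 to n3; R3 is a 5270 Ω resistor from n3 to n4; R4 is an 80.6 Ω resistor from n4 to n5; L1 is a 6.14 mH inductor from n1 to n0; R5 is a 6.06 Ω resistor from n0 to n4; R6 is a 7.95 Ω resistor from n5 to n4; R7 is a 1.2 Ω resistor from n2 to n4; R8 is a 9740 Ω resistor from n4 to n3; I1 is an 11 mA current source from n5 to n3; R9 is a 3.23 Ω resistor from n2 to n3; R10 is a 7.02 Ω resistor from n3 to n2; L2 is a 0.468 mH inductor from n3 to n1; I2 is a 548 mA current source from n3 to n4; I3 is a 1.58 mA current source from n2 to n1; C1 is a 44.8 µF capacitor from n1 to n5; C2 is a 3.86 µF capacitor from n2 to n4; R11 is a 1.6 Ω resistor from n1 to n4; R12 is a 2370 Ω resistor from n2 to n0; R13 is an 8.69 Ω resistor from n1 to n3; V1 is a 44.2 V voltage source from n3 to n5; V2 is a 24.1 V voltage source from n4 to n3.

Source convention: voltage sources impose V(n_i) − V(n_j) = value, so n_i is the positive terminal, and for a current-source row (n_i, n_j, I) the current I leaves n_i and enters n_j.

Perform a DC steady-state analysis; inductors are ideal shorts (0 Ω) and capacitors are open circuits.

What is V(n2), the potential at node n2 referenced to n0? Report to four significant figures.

15.62 V

Apply KCL at each of the 5 non-ground nodes and solve the resulting linear system.
Node n1: branches {L1, L2, I3, C1, R11, R13} → V_1 = 0.000
Node n2: branches {R7, R9, R10, I3, C2, R12} → V_2 = 15.62
Node n3: branches {R1, R2, R3, R8, I1, R9, R10, L2, I2, R13, V1, V2} → V_3 = 0.000
Node n4: branches {R3, R4, R5, R6, R7, R8, I2, C2, R11, V2} → V_4 = 24.10
Node n5: branches {R1, R4, R6, I1, C1, V1} → V_5 = -44.20
Source currents: i(L1)=-3.983, i(L2)=-19.05, i(V1)=-9.649, i(V2)=-35.01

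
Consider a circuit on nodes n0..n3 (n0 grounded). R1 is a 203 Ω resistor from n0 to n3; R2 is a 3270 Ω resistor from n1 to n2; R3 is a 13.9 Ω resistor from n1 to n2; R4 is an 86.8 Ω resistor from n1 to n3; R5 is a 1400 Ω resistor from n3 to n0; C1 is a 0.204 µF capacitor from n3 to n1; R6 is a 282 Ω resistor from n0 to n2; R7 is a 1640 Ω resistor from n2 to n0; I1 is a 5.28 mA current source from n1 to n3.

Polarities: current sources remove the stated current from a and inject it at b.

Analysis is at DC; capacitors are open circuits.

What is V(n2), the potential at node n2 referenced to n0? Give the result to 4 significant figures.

-0.2127 V

MNA unknowns: 3 node voltages V₁..V_3
R1: Y=0.004926 on G[0,3]
R2: Y=0.0003058 on G[1,2]
R3: Y=0.07194 on G[1,2]
R4: Y=0.01152 on G[1,3]
R5: Y=0.0007143 on G[3,0]
C1: Y=0.000 on G[3,1]
R6: Y=0.003546 on G[0,2]
R7: Y=0.0006098 on G[2,0]
I1: z[1]−=0.00528, z[3]+=0.00528
solve → V1=-0.2249, V2=-0.2127, V3=0.1567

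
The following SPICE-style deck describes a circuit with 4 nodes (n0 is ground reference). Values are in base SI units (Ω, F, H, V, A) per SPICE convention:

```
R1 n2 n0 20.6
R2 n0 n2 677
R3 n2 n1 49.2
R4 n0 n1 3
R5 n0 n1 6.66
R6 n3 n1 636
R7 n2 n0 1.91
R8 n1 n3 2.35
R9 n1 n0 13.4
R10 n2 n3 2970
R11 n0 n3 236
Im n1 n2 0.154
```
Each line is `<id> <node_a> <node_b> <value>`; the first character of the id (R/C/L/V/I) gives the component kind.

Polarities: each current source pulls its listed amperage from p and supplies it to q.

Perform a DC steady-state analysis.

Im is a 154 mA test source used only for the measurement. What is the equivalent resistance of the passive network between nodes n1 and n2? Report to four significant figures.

MNA unknowns: 3 node voltages V₁..V_3
R1: Y=0.04854 on G[2,0]
R2: Y=0.001477 on G[0,2]
R3: Y=0.02033 on G[2,1]
R4: Y=0.3333 on G[0,1]
R5: Y=0.1502 on G[0,1]
R6: Y=0.001572 on G[3,1]
R7: Y=0.5236 on G[2,0]
R8: Y=0.4255 on G[1,3]
R9: Y=0.07463 on G[1,0]
R10: Y=0.0003367 on G[2,3]
R11: Y=0.004237 on G[0,3]
Im: z[1]−=0.154, z[2]+=0.154
solve → V1=-0.2553, V2=0.2503, V3=-0.2524

R_eq = 3.283 Ω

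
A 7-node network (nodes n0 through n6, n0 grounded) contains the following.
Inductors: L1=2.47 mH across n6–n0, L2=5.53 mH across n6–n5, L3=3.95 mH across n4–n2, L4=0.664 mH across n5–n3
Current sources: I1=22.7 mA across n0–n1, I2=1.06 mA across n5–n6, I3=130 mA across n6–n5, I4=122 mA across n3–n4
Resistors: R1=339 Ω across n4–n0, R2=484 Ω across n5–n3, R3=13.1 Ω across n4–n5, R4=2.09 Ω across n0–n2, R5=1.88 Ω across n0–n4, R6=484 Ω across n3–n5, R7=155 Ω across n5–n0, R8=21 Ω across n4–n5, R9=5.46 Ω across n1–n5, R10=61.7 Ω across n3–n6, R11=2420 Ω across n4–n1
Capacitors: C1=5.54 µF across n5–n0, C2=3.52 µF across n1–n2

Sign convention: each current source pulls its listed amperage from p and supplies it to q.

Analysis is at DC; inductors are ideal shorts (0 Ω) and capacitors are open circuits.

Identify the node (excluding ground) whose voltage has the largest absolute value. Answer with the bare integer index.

1

Element admittances at DC:
  L1: short n6↔n0 (DC inductor)
  I1: injects 0.0227 A into n1 (from n0)
  Y(R1) = 0.002950 S between n4,n0
  L2: short n6↔n5 (DC inductor)
  Y(R2) = 0.002066 S between n5,n3
  Y(R3) = 0.07634 S between n4,n5
  Y(R4) = 0.4785 S between n0,n2
  Y(C1) = 0.000 S between n5,n0
  Y(R5) = 0.5319 S between n0,n4
  Y(R6) = 0.002066 S between n3,n5
  Y(R7) = 0.006452 S between n5,n0
  Y(R8) = 0.04762 S between n4,n5
  Y(R9) = 0.1832 S between n1,n5
  L3: short n4↔n2 (DC inductor)
  Y(R10) = 0.01621 S between n3,n6
  I2: injects 0.00106 A into n6 (from n5)
  Y(C2) = 0.000 S between n1,n2
  I3: injects 0.13 A into n5 (from n6)
  L4: short n5↔n3 (DC inductor)
  Y(R11) = 0.0004132 S between n4,n1
  I4: injects 0.122 A into n4 (from n3)
Assemble and solve the 10×10 MNA system:
  V(n1)=0.1239  V(n2)=0.1073  V(n3)=0.000  V(n4)=0.1073  V(n5)=0.000  V(n6)=0.000
  i(L1)=-0.08601  i(L2)=-0.04293  i(L3)=0.05133  i(L4)=0.1220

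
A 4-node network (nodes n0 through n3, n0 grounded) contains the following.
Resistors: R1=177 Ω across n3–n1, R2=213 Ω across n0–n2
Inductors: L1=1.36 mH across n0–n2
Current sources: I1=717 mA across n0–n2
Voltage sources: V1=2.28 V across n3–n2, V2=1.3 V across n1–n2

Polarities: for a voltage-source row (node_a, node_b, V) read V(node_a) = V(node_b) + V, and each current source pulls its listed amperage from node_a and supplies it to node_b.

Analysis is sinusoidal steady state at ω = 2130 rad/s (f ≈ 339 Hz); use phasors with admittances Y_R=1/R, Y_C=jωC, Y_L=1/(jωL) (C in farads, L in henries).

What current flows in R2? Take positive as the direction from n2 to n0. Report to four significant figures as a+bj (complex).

Element admittances at ω=2130 rad/s:
  Y(R1) = 0.005650+0.000j S between n3,n1
  Y(L1) = 0.000-0.3452j S between n0,n2
  Y(R2) = 0.004695+0.000j S between n0,n2
  I1: injects 0.717 A into n2 (from n0)
  V1: constraint V(n3)−V(n2) = 2.28
  V2: constraint V(n1)−V(n2) = 1.3
Assemble and solve the 5×5 MNA system:
  V(n1)=1.328+2.077j  V(n2)=0.02824+2.077j  V(n3)=2.308+2.077j
  i(V1)=-0.005537+0.000j  i(V2)=0.005537+0.000j

0.0001326+0.009749j A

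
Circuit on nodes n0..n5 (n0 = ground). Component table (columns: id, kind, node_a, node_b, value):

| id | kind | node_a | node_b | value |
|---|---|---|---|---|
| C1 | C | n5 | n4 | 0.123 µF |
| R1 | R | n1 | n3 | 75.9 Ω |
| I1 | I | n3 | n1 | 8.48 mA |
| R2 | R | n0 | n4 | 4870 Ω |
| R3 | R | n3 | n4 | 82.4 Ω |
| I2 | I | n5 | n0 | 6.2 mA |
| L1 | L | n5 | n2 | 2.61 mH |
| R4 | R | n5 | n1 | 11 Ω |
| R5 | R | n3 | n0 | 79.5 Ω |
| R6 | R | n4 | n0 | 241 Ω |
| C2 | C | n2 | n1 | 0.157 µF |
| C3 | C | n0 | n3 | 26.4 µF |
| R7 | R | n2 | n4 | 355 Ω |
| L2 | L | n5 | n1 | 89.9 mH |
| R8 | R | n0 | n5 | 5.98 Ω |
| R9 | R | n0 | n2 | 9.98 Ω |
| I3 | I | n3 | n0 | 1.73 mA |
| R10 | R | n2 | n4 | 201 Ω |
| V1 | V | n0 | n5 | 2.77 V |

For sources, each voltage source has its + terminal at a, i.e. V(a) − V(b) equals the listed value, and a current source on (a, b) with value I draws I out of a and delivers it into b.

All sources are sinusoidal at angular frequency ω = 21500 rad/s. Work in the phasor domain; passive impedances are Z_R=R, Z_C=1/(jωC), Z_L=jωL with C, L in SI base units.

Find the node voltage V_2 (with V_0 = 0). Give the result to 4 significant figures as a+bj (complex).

-0.05424+0.3661j V

Apply KCL at each of the 5 non-ground nodes and solve the resulting linear system.
Node n1: branches {R1, I1, R4, C2, L2} → V_1 = -2.348+0.08571j
Node n2: branches {L1, C2, R7, R9, R10} → V_2 = -0.05424+0.3661j
Node n3: branches {R1, I1, R3, R5, C3, I3} → V_3 = -0.005950+0.07287j
Node n4: branches {C1, R2, R3, R6, R7, R10} → V_4 = -0.03605-0.1439j
Node n5: branches {C1, I2, L1, R4, L2, R8, V1} → V_5 = -2.770+0.000j
Source currents: i(V1)=-0.5023+0.03359j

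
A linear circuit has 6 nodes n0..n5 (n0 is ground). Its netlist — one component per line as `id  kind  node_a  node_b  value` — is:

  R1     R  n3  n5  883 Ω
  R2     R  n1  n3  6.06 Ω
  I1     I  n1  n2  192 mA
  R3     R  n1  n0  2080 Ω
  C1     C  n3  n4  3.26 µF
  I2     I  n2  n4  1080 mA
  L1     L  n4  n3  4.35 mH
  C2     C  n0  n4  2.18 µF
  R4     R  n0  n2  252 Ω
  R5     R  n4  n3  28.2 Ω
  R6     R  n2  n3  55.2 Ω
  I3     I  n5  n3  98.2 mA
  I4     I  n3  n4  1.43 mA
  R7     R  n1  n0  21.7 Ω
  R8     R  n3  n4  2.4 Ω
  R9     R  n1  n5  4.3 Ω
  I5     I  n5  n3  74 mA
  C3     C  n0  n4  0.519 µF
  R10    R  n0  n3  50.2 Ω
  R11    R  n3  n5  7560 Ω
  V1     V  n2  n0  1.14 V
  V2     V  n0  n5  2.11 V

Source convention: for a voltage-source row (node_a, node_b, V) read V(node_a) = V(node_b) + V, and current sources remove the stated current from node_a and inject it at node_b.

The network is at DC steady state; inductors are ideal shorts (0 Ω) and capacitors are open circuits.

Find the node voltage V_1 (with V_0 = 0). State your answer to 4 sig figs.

Element admittances at DC:
  Y(R1) = 0.001133 S between n3,n5
  Y(R2) = 0.1650 S between n1,n3
  I1: injects 0.192 A into n2 (from n1)
  Y(R3) = 0.0004808 S between n1,n0
  Y(C1) = 0.000 S between n3,n4
  I2: injects 1.08 A into n4 (from n2)
  L1: short n4↔n3 (DC inductor)
  Y(C2) = 0.000 S between n0,n4
  Y(R4) = 0.003968 S between n0,n2
  Y(R5) = 0.03546 S between n4,n3
  Y(R6) = 0.01812 S between n2,n3
  I3: injects 0.0982 A into n3 (from n5)
  I4: injects 0.00143 A into n4 (from n3)
  Y(R7) = 0.04608 S between n1,n0
  Y(R8) = 0.4167 S between n3,n4
  Y(R9) = 0.2326 S between n1,n5
  I5: injects 0.074 A into n3 (from n5)
  Y(C3) = 0.000 S between n0,n4
  Y(R10) = 0.01992 S between n0,n3
  Y(R11) = 0.0001323 S between n3,n5
  V1: constraint V(n2)−V(n0) = 1.14
  V2: constraint V(n0)−V(n5) = 2.11
Assemble and solve the 8×8 MNA system:
  V(n1)=1.104  V(n2)=1.140  V(n3)=7.108  V(n4)=7.108  V(n5)=-2.110
  i(L1)=1.081  i(V1)=-0.7844  i(V2)=-0.5869

1.104 V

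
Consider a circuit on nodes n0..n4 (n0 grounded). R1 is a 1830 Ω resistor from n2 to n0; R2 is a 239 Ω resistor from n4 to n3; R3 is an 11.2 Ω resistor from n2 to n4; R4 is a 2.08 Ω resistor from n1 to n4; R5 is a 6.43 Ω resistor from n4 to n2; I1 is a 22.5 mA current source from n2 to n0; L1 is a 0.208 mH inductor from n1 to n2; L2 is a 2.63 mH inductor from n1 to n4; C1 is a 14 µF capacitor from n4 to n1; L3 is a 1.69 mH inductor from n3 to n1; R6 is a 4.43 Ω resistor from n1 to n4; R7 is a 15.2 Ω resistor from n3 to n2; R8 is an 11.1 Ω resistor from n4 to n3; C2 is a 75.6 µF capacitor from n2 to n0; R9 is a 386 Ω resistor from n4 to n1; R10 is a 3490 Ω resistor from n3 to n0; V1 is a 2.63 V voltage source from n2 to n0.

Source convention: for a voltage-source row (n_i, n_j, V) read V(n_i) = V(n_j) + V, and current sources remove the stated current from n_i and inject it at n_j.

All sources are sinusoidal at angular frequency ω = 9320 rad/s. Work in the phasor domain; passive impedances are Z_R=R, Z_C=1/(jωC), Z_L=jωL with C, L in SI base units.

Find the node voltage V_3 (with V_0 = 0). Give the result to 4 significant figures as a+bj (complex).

2.625-0.001919j V

Element admittances at ω=9320 rad/s:
  Y(R1) = 0.0005464+0.000j S between n2,n0
  Y(R2) = 0.004184+0.000j S between n4,n3
  Y(R3) = 0.08929+0.000j S between n2,n4
  Y(R4) = 0.4808+0.000j S between n1,n4
  Y(R5) = 0.1555+0.000j S between n4,n2
  I1: injects 0.0225 A into n0 (from n2)
  Y(L1) = 0.000-0.5158j S between n1,n2
  Y(L2) = 0.000-0.04080j S between n1,n4
  Y(C1) = 0.000+0.1305j S between n4,n1
  Y(L3) = 0.000-0.06349j S between n3,n1
  Y(R6) = 0.2257+0.000j S between n1,n4
  Y(R7) = 0.06579+0.000j S between n3,n2
  Y(R8) = 0.09009+0.000j S between n4,n3
  Y(C2) = 0.000+0.7046j S between n2,n0
  Y(R9) = 0.002591+0.000j S between n4,n1
  Y(R10) = 0.0002865+0.000j S between n3,n0
  V1: constraint V(n2)−V(n0) = 2.63
Assemble and solve the 5×5 MNA system:
  V(n1)=2.630-0.0005234j  V(n2)=2.630+0.000j  V(n3)=2.625-0.001919j  V(n4)=2.629-0.0005049j
  i(V1)=-0.02469-1.853j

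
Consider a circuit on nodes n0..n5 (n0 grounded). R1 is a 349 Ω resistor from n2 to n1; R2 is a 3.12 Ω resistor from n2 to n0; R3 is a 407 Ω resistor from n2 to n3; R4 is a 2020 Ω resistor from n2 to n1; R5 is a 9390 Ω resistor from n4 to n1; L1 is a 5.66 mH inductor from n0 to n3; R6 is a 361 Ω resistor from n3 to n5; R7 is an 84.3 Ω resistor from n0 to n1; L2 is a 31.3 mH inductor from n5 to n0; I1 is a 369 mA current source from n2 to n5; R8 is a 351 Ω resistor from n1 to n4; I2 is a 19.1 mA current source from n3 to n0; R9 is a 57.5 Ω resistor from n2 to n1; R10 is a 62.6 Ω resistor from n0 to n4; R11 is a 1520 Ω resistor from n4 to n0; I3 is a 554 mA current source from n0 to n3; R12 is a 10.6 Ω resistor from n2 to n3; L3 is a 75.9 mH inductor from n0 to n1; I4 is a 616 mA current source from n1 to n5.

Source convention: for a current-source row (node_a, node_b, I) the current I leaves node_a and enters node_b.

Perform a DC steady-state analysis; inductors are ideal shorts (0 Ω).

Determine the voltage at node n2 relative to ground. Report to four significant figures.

-0.8423 V

Apply KCL at each of the 5 non-ground nodes and solve the resulting linear system.
Node n1: branches {R1, R4, R5, R7, R8, R9, L3, I4} → V_1 = 0.000
Node n2: branches {R1, R2, R3, R4, I1, R9, R12} → V_2 = -0.8423
Node n3: branches {R3, L1, R6, I2, I3, R12} → V_3 = 0.000
Node n4: branches {R5, R8, R10, R11} → V_4 = 0.000
Node n5: branches {R6, L2, I1, I4} → V_5 = 0.000
Source currents: i(L1)=-0.4534, i(L2)=0.9850, i(L3)=0.6335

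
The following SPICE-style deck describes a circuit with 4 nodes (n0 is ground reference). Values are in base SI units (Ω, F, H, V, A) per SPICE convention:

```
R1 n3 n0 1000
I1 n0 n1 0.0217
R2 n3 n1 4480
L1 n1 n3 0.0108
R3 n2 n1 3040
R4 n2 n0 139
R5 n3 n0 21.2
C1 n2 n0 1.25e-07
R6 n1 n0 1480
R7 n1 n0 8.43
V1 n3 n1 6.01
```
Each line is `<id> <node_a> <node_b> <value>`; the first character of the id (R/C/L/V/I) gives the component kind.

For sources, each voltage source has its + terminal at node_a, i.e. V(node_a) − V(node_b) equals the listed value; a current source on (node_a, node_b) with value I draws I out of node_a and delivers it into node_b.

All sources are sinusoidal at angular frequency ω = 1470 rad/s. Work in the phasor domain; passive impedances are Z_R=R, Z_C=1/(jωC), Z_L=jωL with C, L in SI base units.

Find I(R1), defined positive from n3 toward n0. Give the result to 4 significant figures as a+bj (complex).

MNA unknowns: 3 node voltages V₁..V_3 plus 1 source current (V1)
R1: Y=0.001000+0.000j on G[3,0]
I1: z[0]−=0.0217, z[1]+=0.0217
R2: Y=0.0002232+0.000j on G[3,1]
L1: Y=0.000-0.06299j on G[1,3]
R3: Y=0.0003289+0.000j on G[2,1]
R4: Y=0.007194+0.000j on G[2,0]
R5: Y=0.04717+0.000j on G[3,0]
C1: Y=0.000+0.0001837j on G[2,0]
R6: Y=0.0006757+0.000j on G[1,0]
R7: Y=0.1186+0.000j on G[1,0]
V1: row V3−V1=6.01, i_V1 at 3,1
solve → V1=-1.596+3.340e-06j, V2=-0.06975+0.001704j, V3=4.414+3.340e-06j
aux → i_V1=-0.2140+0.3786j

0.004414+3.340e-09j A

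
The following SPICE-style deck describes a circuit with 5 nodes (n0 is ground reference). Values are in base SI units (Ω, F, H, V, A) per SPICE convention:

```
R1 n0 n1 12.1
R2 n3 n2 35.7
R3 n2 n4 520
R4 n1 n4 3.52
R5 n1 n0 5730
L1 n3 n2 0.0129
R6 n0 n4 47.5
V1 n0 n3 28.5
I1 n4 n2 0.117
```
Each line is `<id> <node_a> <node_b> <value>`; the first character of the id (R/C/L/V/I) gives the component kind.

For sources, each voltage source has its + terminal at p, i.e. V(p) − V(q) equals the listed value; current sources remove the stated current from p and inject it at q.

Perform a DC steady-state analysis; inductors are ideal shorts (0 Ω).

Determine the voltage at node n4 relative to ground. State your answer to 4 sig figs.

Element admittances at DC:
  Y(R1) = 0.08264 S between n0,n1
  Y(R2) = 0.02801 S between n3,n2
  Y(R3) = 0.001923 S between n2,n4
  Y(R4) = 0.2841 S between n1,n4
  Y(R5) = 0.0001745 S between n1,n0
  L1: short n3↔n2 (DC inductor)
  Y(R6) = 0.02105 S between n0,n4
  V1: constraint V(n0)−V(n3) = 28.5
  I1: injects 0.117 A into n2 (from n4)
Assemble and solve the 6×6 MNA system:
  V(n1)=-1.527  V(n2)=-28.50  V(n3)=-28.50  V(n4)=-1.973
  i(L1)=-0.1680  i(V1)=-0.1680

-1.973 V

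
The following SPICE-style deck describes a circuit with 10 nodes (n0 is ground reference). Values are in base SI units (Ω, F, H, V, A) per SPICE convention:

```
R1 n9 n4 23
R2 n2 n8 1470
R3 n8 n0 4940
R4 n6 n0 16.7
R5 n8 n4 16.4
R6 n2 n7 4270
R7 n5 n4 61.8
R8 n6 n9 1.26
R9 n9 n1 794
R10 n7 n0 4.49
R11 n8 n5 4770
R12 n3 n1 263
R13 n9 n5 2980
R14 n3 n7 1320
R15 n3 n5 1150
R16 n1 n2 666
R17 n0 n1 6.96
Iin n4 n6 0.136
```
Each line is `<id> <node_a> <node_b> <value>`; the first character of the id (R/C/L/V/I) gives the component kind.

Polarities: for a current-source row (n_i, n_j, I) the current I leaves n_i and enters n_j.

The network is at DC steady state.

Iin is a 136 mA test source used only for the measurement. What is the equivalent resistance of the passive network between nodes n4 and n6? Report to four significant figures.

R_eq = 23.35 Ω

Element admittances at DC:
  Y(R1) = 0.04348 S between n9,n4
  Y(R2) = 0.0006803 S between n2,n8
  Y(R3) = 0.0002024 S between n8,n0
  Y(R4) = 0.05988 S between n6,n0
  Y(R5) = 0.06098 S between n8,n4
  Y(R6) = 0.0002342 S between n2,n7
  Y(R7) = 0.01618 S between n5,n4
  Y(R8) = 0.7937 S between n6,n9
  Y(R9) = 0.001259 S between n9,n1
  Y(R10) = 0.2227 S between n7,n0
  Y(R11) = 0.0002096 S between n8,n5
  Y(R12) = 0.003802 S between n3,n1
  Y(R13) = 0.0003356 S between n9,n5
  Y(R14) = 0.0007576 S between n3,n7
  Y(R15) = 0.0008696 S between n3,n5
  Y(R16) = 0.001502 S between n1,n2
  Y(R17) = 0.1437 S between n0,n1
  Iin: injects 0.136 A into n6 (from n4)
Assemble and solve the 9×9 MNA system:
  V(n1)=-0.02177  V(n2)=-0.8776  V(n3)=-0.4825  V(n4)=-3.103  V(n5)=-2.916  V(n6)=0.07210  V(n7)=-0.002553  V(n8)=-3.068  V(n9)=-0.09382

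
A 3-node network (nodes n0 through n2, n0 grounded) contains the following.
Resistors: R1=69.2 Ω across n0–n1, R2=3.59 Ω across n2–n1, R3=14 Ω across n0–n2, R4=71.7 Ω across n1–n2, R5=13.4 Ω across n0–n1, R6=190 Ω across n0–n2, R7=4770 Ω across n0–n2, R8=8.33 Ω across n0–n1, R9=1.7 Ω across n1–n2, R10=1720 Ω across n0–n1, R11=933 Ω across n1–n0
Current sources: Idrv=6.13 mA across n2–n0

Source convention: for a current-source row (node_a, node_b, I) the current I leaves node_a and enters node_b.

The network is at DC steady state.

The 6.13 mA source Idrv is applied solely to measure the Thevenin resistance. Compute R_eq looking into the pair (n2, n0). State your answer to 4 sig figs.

R_eq = 4.049 Ω

Element admittances at DC:
  Y(R1) = 0.01445 S between n0,n1
  Y(R2) = 0.2786 S between n2,n1
  Y(R3) = 0.07143 S between n0,n2
  Y(R4) = 0.01395 S between n1,n2
  Y(R5) = 0.07463 S between n0,n1
  Y(R6) = 0.005263 S between n0,n2
  Y(R7) = 0.0002096 S between n0,n2
  Y(R8) = 0.1200 S between n0,n1
  Y(R9) = 0.5882 S between n1,n2
  Y(R10) = 0.0005814 S between n0,n1
  Y(R11) = 0.001072 S between n1,n0
  Idrv: injects 0.00613 A into n0 (from n2)
Assemble and solve the 2×2 MNA system:
  V(n1)=-0.02003  V(n2)=-0.02482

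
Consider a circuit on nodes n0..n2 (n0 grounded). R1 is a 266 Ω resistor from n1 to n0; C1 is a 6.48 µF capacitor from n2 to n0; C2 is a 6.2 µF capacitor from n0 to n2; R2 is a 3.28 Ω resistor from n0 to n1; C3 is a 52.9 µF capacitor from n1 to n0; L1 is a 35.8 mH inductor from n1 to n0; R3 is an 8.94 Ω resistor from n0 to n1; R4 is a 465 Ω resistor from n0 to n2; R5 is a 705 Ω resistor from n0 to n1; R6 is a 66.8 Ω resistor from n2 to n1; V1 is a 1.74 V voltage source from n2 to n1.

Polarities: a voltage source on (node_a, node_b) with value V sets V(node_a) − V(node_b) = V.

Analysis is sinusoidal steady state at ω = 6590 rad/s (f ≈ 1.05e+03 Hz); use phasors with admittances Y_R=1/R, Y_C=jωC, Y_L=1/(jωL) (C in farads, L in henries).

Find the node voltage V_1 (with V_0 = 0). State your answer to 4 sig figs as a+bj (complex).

-0.1758-0.1655j V

Apply KCL at each of the 2 non-ground nodes and solve the resulting linear system.
Node n1: branches {R1, R2, C3, L1, R3, R5, R6, V1} → V_1 = -0.1758-0.1655j
Node n2: branches {C1, C2, R4, R6, V1} → V_2 = 1.564-0.1655j
Source currents: i(V1)=-0.04324-0.1304j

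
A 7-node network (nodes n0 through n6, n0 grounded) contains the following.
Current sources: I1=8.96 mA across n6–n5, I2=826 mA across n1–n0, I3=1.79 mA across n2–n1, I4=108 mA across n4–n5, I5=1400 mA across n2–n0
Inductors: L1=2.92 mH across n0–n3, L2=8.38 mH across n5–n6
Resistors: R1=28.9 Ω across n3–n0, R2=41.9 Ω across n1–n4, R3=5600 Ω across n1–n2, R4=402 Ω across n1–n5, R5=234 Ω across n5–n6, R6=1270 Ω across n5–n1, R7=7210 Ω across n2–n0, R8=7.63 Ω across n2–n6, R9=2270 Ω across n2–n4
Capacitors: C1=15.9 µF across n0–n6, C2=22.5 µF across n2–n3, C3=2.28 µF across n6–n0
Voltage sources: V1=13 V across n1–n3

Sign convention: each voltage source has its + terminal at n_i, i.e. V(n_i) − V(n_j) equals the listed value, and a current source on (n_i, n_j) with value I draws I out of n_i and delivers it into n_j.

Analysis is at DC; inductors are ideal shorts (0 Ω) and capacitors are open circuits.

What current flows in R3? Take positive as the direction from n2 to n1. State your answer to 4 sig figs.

Element admittances at DC:
  I1: injects 0.00896 A into n5 (from n6)
  L1: short n0↔n3 (DC inductor)
  Y(R1) = 0.03460 S between n3,n0
  I2: injects 0.826 A into n0 (from n1)
  Y(C1) = 0.000 S between n0,n6
  Y(R2) = 0.02387 S between n1,n4
  Y(R3) = 0.0001786 S between n1,n2
  Y(R4) = 0.002488 S between n1,n5
  Y(R5) = 0.004274 S between n5,n6
  Y(C2) = 0.000 S between n2,n3
  I3: injects 0.00179 A into n1 (from n2)
  Y(R6) = 0.0007874 S between n5,n1
  Y(C3) = 0.000 S between n6,n0
  Y(R7) = 0.0001387 S between n2,n0
  I4: injects 0.108 A into n5 (from n4)
  Y(R8) = 0.1311 S between n2,n6
  Y(R9) = 0.0004405 S between n2,n4
  L2: short n5↔n6 (DC inductor)
  I5: injects 1.4 A into n0 (from n2)
  V1: constraint V(n1)−V(n3) = 13
Assemble and solve the 9×9 MNA system:
  V(n1)=13.00  V(n2)=-316.6  V(n3)=0.000  V(n4)=2.584  V(n5)=-307.7  V(n6)=-307.7
  i(L1)=2.182  i(L2)=1.167  i(V1)=-2.182

-0.05885 A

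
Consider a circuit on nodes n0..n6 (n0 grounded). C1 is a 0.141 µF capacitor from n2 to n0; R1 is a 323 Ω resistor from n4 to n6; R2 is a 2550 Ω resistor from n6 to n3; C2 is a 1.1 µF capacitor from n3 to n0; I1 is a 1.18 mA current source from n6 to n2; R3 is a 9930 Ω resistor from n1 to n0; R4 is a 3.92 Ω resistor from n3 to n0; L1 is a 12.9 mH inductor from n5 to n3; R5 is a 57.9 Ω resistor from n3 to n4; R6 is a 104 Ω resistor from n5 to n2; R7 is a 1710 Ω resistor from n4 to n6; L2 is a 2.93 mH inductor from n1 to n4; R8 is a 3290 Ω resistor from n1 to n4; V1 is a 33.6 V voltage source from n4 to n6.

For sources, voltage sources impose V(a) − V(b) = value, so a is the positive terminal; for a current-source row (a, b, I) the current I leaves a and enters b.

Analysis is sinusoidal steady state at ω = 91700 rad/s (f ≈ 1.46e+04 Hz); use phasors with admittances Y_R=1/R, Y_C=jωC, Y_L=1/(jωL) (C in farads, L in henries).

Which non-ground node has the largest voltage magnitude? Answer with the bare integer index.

MNA unknowns: 6 node voltages V₁..V_6 plus 1 source current (V1)
C1: Y=0.000+0.01293j on G[2,0]
R1: Y=0.003096+0.000j on G[4,6]
R2: Y=0.0003922+0.000j on G[6,3]
C2: Y=0.000+0.1009j on G[3,0]
I1: z[6]−=0.00118, z[2]+=0.00118
R3: Y=0.0001007+0.000j on G[1,0]
R4: Y=0.2551+0.000j on G[3,0]
L1: Y=0.000-0.0008454j on G[5,3]
R5: Y=0.01727+0.000j on G[3,4]
R6: Y=0.009615+0.000j on G[5,2]
R7: Y=0.0005848+0.000j on G[4,6]
L2: Y=0.000-0.003722j on G[1,4]
R8: Y=0.0003040+0.000j on G[1,4]
V1: row V4−V6=33.6, i_V1 at 4,6
solve → V1=0.6689-0.01610j, V2=0.0009204-0.09768j, V3=-0.004524+0.001748j, V4=0.6708+0.001840j, V5=0.009553-0.09645j, V6=-32.93+0.001840j
aux → i_V1=-0.1354+3.601e-08j

6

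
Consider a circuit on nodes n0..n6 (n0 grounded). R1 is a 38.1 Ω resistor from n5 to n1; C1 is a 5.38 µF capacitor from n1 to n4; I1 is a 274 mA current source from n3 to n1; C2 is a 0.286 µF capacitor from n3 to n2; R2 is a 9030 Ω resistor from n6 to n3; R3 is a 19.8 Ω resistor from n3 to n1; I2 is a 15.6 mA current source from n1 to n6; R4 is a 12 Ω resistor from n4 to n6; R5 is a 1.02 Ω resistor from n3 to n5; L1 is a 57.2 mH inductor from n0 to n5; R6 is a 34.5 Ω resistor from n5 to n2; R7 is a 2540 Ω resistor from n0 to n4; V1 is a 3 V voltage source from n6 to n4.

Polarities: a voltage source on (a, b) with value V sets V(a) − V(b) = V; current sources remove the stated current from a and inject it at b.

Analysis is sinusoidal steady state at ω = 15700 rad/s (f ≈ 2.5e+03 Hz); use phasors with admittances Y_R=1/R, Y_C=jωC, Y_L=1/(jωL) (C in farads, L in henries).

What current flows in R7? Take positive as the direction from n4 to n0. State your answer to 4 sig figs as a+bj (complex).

Apply KCL at each of the 6 non-ground nodes and solve the resulting linear system.
Node n1: branches {R1, C1, I1, R3, I2} → V_1 = 3.046-1.072j
Node n2: branches {C2, R6} → V_2 = -0.4386-1.093j
Node n3: branches {I1, C2, R2, R3, R5} → V_3 = -0.5307-1.078j
Node n4: branches {C1, R4, R7, V1} → V_4 = 3.052-1.234j
Node n5: branches {R1, R5, L1, R6} → V_5 = -0.4363-1.079j
Node n6: branches {R2, I2, R4, V1} → V_6 = 6.052-1.234j
Source currents: i(V1)=-0.2351+1.722e-05j

0.001202-0.0004858j A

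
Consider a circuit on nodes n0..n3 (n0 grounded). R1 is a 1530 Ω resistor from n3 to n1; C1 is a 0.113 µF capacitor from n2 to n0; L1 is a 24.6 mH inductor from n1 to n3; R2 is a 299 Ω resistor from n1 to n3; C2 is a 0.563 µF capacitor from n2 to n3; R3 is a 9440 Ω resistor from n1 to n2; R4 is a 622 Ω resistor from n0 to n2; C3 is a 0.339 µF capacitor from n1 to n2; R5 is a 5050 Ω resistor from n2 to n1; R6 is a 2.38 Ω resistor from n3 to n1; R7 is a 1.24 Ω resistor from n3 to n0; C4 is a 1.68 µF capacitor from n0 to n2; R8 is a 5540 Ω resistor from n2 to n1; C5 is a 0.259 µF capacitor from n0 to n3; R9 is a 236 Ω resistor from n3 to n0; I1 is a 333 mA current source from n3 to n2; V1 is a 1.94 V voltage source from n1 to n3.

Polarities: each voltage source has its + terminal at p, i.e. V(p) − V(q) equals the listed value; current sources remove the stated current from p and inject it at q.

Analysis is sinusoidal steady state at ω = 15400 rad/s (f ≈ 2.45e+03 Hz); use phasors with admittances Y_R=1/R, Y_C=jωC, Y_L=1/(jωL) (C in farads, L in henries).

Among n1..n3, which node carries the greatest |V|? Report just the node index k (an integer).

2

MNA unknowns: 3 node voltages V₁..V_3 plus 1 source current (V1)
R1: Y=0.0006536+0.000j on G[3,1]
C1: Y=0.000+0.001740j on G[2,0]
L1: Y=0.000-0.002640j on G[1,3]
R2: Y=0.003344+0.000j on G[1,3]
C2: Y=0.000+0.008670j on G[2,3]
R3: Y=0.0001059+0.000j on G[1,2]
R4: Y=0.001608+0.000j on G[0,2]
C3: Y=0.000+0.005221j on G[1,2]
R5: Y=0.0001980+0.000j on G[2,1]
R6: Y=0.4202+0.000j on G[3,1]
R7: Y=0.8065+0.000j on G[3,0]
C4: Y=0.000+0.02587j on G[0,2]
R8: Y=0.0001805+0.000j on G[2,1]
C5: Y=0.000+0.003989j on G[0,3]
R9: Y=0.004237+0.000j on G[3,0]
I1: z[3]−=0.333, z[2]+=0.333
V1: row V1−V3=1.94, i_V1 at 1,3
solve → V1=1.666-0.001704j, V2=0.5563-8.015j, V3=-0.2741-0.001704j
aux → i_V1=-0.7816-0.004554j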